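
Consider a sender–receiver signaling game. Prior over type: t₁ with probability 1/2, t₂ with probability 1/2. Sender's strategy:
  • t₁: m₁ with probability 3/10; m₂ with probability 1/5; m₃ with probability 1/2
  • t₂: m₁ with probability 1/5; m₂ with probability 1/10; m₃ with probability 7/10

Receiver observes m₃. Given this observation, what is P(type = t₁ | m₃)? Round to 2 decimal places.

0.42

Apply Bayes' rule using the sender's strategy as the likelihood.
P(m₃) = (1/2)·(1/2) + (1/2)·(7/10) = 3/5
P(t₁ | m₃) = ((1/2)·(1/2)) / (3/5) = (1/4) / (3/5) = 5/12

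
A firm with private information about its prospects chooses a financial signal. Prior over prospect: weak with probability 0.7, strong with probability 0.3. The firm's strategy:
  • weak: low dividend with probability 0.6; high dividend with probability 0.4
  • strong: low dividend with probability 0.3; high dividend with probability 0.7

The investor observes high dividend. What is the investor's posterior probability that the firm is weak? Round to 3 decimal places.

0.571

Apply Bayes' rule using the sender's strategy as the likelihood.
P(high dividend) = 0.7·0.4 + 0.3·0.7 = 0.49
P(weak | high dividend) = (0.7·0.4) / 0.49 = 0.28 / 0.49 = 0.571429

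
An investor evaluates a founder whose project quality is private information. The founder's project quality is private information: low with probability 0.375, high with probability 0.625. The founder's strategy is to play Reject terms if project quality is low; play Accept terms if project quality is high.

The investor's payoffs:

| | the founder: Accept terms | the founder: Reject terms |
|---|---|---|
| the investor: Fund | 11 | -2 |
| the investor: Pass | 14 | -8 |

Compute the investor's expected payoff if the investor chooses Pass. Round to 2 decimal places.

E[Pass] = 0.375·(-8) + 0.625·14 = (-3) + 8.75 = 5.75

5.75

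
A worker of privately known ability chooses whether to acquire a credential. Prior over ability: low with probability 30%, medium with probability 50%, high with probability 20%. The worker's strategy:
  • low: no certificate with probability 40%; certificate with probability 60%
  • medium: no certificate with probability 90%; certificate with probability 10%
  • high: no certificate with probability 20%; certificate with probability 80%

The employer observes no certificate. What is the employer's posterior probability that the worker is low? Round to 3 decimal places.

Apply Bayes' rule using the sender's strategy as the likelihood.
P(no certificate) = 0.3·0.4 + 0.5·0.9 + 0.2·0.2 = 0.61
P(low | no certificate) = (0.3·0.4) / 0.61 = 0.12 / 0.61 = 0.196721

0.197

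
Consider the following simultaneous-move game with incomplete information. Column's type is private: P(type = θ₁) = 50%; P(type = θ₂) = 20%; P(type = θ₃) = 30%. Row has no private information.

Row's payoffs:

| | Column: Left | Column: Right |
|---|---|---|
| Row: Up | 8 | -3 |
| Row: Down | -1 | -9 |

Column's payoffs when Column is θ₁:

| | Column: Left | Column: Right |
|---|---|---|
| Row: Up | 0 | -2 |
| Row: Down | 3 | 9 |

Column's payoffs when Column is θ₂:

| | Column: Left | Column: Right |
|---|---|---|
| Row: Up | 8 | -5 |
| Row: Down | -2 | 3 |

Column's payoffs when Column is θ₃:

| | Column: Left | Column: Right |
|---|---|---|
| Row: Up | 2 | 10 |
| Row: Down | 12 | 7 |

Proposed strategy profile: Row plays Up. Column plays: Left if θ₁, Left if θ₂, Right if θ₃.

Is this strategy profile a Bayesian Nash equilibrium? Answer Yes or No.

Yes

Row plays Up: E[Up] = 0.5·(8) + 0.2·(8) + 0.3·(-3) = 4.7; E[Down] = -3.4. Best-responding. ✓
Column (type θ₁), facing Up: Left gives 0, Right gives -2. Proposed Left is best. ✓
Column (type θ₂), facing Up: Left gives 8, Right gives -5. Proposed Left is best. ✓
Column (type θ₃), facing Up: Left gives 2, Right gives 10. Proposed Right is best. ✓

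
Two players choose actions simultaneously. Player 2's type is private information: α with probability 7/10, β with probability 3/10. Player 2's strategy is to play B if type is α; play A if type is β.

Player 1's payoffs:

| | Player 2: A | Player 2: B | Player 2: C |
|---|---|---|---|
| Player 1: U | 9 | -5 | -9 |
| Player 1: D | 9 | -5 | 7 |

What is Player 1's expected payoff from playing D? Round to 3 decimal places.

-0.800

E[D] = 7/10·(-5) + 3/10·9 = (-7/2) + 27/10 = -4/5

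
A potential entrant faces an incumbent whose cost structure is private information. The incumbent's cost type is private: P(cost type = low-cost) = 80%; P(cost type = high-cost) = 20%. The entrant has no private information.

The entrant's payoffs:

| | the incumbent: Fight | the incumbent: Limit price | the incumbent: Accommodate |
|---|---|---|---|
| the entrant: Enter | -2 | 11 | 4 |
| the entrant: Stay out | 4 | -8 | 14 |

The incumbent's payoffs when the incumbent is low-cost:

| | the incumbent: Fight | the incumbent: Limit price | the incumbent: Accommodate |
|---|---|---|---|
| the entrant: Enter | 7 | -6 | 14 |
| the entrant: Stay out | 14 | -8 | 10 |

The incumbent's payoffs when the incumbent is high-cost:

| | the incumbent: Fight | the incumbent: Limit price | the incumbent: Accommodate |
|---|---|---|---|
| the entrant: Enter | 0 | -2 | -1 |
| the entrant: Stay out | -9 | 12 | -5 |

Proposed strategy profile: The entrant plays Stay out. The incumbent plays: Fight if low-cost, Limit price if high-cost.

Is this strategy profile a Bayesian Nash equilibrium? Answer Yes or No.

Yes

The entrant plays Stay out: E[Stay out] = 0.8·(4) + 0.2·(-8) = 1.6; E[Enter] = 0.6. Best-responding. ✓
The incumbent (cost type low-cost), facing Stay out: Fight gives 14, Limit price gives -8, Accommodate gives 10. Proposed Fight is best. ✓
The incumbent (cost type high-cost), facing Stay out: Fight gives -9, Limit price gives 12, Accommodate gives -5. Proposed Limit price is best. ✓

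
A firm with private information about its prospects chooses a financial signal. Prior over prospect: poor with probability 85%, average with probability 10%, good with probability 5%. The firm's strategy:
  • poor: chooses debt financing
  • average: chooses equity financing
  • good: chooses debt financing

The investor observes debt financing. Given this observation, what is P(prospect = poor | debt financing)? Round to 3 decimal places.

0.944

P(debt financing) = 0.85·1 + 0.1·0 + 0.05·1 = 0.9
P(poor | debt financing) = (0.85·1) / 0.9 = 0.85 / 0.9 = 0.944444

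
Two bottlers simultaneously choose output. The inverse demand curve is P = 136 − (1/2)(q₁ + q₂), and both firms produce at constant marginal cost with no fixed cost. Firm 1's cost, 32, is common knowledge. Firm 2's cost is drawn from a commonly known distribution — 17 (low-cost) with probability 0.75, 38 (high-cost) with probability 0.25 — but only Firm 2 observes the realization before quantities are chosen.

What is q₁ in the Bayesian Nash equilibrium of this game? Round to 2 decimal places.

Firm 2 with cost c maximizes (136 − (1/2)(q₁+q₂) − c)·q₂, giving q₂(c) = (136 − c − (1/2)q₁).
E[c₂] = 0.75·17 + 0.25·38 = 22.25
Firm 1's FOC against E[q₂] yields q₁ = (136 − 2·32 + E[c₂])/(3/2) = (136 − 64 + 22.25)/(3/2) = 62.8333.

62.83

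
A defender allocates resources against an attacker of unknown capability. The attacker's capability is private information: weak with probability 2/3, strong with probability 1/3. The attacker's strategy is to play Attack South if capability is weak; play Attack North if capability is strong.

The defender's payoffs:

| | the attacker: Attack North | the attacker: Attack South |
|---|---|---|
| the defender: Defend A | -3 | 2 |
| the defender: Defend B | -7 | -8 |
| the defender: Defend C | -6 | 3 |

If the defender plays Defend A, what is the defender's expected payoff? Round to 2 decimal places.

Take the expectation over the attacker's capability, weighting each type's action by its prior probability.
E[Defend A] = 2/3·2 + 1/3·(-3) = 4/3 + (-1) = 1/3

0.33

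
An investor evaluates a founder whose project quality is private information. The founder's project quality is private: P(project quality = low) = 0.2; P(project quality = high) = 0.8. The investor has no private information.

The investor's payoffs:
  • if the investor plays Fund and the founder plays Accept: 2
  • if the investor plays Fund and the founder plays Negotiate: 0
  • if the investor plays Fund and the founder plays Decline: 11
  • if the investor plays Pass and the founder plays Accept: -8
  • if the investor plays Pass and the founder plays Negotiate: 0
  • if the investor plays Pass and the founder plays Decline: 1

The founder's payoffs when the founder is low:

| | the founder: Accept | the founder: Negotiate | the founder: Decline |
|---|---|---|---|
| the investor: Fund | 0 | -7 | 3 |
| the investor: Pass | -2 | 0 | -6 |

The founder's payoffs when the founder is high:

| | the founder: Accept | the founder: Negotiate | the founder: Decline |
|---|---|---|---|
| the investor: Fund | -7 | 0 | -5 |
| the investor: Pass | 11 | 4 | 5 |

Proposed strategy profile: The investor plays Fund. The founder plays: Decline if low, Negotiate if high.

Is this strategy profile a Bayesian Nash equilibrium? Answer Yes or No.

The investor plays Fund: E[Fund] = 0.2·(11) + 0.8·(0) = 2.2; E[Pass] = 0.2. Best-responding. ✓
The founder (project quality low), facing Fund: Accept gives 0, Negotiate gives -7, Decline gives 3. Proposed Decline is best. ✓
The founder (project quality high), facing Fund: Accept gives -7, Negotiate gives 0, Decline gives -5. Proposed Negotiate is best. ✓

Yes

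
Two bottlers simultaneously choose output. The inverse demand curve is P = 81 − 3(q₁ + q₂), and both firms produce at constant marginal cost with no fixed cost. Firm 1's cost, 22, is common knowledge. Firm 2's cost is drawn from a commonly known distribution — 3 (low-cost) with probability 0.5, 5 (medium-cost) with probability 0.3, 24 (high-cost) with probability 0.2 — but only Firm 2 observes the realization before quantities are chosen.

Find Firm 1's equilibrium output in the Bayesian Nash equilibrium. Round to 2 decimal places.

4.98

Each type of Firm 2 best-responds to q₁; Firm 1 best-responds to the expected q₂ over Firm 2's types.
Firm 2 with cost c maximizes (81 − 3(q₁+q₂) − c)·q₂, giving q₂(c) = (81 − c − 3q₁)/6.
E[c₂] = 0.5·3 + 0.3·5 + 0.2·24 = 7.8
Firm 1's FOC against E[q₂] yields q₁ = (81 − 2·22 + E[c₂])/9 = (81 − 44 + 7.8)/9 = 4.97778.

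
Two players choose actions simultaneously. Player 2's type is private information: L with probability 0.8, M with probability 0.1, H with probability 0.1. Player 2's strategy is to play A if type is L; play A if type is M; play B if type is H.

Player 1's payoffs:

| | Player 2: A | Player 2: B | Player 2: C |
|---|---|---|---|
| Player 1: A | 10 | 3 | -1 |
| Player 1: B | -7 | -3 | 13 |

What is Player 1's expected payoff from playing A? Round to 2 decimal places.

E[A] = 0.8·10 + 0.1·10 + 0.1·3 = 8 + 1 + 0.3 = 9.3

9.30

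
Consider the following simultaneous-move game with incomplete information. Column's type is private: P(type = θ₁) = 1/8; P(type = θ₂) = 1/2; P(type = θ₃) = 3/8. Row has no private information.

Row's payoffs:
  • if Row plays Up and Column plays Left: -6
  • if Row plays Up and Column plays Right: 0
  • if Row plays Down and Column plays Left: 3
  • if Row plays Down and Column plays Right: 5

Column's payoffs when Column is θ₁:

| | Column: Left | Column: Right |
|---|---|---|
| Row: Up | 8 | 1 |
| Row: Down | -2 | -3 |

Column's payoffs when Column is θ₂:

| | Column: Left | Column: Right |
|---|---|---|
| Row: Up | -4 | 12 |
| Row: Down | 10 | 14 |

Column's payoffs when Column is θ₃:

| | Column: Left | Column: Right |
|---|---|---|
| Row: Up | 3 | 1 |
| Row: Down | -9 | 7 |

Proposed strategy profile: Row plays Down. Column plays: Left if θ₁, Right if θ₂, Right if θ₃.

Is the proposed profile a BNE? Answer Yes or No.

Row plays Down: E[Down] = 1/8·(3) + 1/2·(5) + 3/8·(5) = 19/4; E[Up] = -3/4. Best-responding. ✓
Column (type θ₁), facing Down: Left gives -2, Right gives -3. Proposed Left is best. ✓
Column (type θ₂), facing Down: Left gives 10, Right gives 14. Proposed Right is best. ✓
Column (type θ₃), facing Down: Left gives -9, Right gives 7. Proposed Right is best. ✓

Yes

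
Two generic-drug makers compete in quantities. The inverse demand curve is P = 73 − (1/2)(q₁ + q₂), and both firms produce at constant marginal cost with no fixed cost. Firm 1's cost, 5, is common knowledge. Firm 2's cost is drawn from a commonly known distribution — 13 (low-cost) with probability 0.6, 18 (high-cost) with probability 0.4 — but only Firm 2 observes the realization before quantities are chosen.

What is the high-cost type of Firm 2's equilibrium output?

29

Each type of Firm 2 best-responds to q₁; Firm 1 best-responds to the expected q₂ over Firm 2's types.
Firm 2 with cost c maximizes (73 − (1/2)(q₁+q₂) − c)·q₂, giving q₂(c) = (73 − c − (1/2)q₁).
E[c₂] = 0.6·13 + 0.4·18 = 15
Firm 1's FOC against E[q₂] yields q₁ = (73 − 2·5 + E[c₂])/(3/2) = (73 − 10 + 15)/(3/2) = 52.
q₂(high-cost) = (73 − 18 − (1/2)·52) = 29.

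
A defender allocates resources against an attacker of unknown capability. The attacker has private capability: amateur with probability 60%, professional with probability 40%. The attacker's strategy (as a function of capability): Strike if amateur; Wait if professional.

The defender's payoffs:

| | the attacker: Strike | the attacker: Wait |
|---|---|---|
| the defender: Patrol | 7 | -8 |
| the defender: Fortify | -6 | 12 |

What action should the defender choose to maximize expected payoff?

E[Patrol] = 0.6·(7) + 0.4·(-8) = 1
E[Fortify] = 0.6·(-6) + 0.4·(12) = 1.2
Best response: Fortify (1.2 is the largest).

Fortify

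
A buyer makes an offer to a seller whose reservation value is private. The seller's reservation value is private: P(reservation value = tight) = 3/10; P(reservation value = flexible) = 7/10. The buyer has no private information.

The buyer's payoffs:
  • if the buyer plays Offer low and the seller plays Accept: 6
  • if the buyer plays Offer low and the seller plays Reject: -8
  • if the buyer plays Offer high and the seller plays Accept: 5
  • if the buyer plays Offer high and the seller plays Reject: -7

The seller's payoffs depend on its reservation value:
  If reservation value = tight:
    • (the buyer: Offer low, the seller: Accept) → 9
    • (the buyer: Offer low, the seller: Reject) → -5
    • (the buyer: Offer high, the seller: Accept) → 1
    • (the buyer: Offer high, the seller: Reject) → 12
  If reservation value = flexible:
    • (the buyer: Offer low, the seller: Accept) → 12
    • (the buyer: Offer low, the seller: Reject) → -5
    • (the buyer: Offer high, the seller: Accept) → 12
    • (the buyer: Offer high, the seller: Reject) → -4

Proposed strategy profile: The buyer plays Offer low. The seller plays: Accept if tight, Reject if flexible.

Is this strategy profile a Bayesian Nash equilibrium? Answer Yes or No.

No

The buyer plays Offer low: E[Offer low] = 3/10·(6) + 7/10·(-8) = -19/5; E[Offer high] = -17/5. Not best-responding. ✗
The seller (reservation value tight), facing Offer low: Accept gives 9, Reject gives -5. Proposed Accept is best. ✓
The seller (reservation value flexible), facing Offer low: Accept gives 12, Reject gives -5. Proposed Reject is not best — profitable deviation exists. ✗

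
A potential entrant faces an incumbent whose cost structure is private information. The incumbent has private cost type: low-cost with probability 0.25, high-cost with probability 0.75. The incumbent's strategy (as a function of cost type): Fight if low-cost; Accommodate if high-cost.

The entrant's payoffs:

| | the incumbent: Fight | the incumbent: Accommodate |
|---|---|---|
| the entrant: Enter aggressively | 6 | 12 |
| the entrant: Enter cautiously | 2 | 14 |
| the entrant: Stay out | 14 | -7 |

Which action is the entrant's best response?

Compute the entrant's expected payoff for each action, taking the expectation over the incumbent's type.
E[Enter aggressively] = 0.25·(6) + 0.75·(12) = 10.5
E[Enter cautiously] = 0.25·(2) + 0.75·(14) = 11
E[Stay out] = 0.25·(14) + 0.75·(-7) = -1.75
Best response: Enter cautiously (11 is the largest).

Enter cautiously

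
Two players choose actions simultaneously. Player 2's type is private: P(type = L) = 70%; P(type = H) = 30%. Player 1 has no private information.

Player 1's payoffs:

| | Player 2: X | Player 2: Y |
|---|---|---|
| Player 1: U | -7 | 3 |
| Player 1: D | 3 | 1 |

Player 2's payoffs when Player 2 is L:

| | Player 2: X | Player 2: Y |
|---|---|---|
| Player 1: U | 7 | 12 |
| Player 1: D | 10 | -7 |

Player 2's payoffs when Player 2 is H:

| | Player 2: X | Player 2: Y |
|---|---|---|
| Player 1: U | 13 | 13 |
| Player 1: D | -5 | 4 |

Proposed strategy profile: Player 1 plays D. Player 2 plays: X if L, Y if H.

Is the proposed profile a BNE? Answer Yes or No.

Yes

Player 1 plays D: E[D] = 0.7·(3) + 0.3·(1) = 2.4; E[U] = -4. Best-responding. ✓
Player 2 (type L), facing D: X gives 10, Y gives -7. Proposed X is best. ✓
Player 2 (type H), facing D: X gives -5, Y gives 4. Proposed Y is best. ✓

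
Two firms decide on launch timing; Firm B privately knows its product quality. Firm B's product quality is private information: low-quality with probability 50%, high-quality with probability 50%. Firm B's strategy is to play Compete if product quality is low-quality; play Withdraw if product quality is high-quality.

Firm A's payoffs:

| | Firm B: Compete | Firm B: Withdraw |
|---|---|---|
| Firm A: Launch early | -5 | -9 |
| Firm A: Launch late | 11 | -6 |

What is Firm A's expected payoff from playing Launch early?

-7

E[Launch early] = 0.5·(-5) + 0.5·(-9) = (-2.5) + (-4.5) = -7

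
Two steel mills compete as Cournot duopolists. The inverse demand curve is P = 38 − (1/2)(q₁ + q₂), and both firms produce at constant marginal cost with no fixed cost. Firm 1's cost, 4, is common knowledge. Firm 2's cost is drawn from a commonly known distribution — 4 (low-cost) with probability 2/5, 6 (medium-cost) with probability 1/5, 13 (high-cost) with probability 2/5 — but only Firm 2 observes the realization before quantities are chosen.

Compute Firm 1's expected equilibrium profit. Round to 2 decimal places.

320.89

Firm 2 with cost c maximizes (38 − (1/2)(q₁+q₂) − c)·q₂, giving q₂(c) = (38 − c − (1/2)q₁).
E[c₂] = 2/5·4 + 1/5·6 + 2/5·13 = 8
Firm 1's FOC against E[q₂] yields q₁ = (38 − 2·4 + E[c₂])/(3/2) = (38 − 8 + 8)/(3/2) = 25.3333.
E[P] = 38 − (1/2)·(q₁ + E[q₂]) = 16.6667; Firm 1's expected profit = (E[P] − 4)·q₁ = (16.6667 − 4)·25.3333 = 320.889.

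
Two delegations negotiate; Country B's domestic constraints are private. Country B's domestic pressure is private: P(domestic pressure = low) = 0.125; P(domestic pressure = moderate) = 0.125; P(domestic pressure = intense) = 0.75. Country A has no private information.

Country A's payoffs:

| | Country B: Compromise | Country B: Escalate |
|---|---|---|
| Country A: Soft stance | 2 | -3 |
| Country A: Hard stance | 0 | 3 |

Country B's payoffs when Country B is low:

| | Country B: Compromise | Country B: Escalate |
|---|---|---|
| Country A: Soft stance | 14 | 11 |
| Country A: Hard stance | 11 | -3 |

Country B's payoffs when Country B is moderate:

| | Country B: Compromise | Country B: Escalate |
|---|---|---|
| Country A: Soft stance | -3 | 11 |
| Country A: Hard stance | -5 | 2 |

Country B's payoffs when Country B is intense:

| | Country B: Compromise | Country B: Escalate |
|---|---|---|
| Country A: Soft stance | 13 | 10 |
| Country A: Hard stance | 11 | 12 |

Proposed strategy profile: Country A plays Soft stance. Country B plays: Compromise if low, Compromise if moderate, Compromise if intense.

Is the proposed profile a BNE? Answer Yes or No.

No

Country A plays Soft stance: E[Soft stance] = 0.125·(2) + 0.125·(2) + 0.75·(2) = 2; E[Hard stance] = 0. Best-responding. ✓
Country B (domestic pressure low), facing Soft stance: Compromise gives 14, Escalate gives 11. Proposed Compromise is best. ✓
Country B (domestic pressure moderate), facing Soft stance: Compromise gives -3, Escalate gives 11. Proposed Compromise is not best — profitable deviation exists. ✗
Country B (domestic pressure intense), facing Soft stance: Compromise gives 13, Escalate gives 10. Proposed Compromise is best. ✓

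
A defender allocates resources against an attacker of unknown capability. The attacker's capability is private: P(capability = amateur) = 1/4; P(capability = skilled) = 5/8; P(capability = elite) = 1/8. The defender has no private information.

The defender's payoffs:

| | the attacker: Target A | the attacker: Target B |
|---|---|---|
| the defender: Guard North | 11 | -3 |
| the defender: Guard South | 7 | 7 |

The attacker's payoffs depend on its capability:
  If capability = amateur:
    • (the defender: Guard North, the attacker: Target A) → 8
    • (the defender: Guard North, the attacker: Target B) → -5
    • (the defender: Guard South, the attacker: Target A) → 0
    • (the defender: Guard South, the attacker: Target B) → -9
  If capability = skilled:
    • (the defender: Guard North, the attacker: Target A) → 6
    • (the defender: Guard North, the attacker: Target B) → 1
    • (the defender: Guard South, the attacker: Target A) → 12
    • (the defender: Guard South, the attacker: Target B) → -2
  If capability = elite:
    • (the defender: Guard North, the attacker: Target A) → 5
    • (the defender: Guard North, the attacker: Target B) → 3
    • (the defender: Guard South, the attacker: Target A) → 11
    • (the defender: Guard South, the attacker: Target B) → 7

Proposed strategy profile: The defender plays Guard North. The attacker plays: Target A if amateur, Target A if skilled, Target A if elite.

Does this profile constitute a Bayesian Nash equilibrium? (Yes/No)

A profile is a BNE iff every type of every player is best-responding given beliefs about the other side.
The defender plays Guard North: E[Guard North] = 1/4·(11) + 5/8·(11) + 1/8·(11) = 11; E[Guard South] = 7. Best-responding. ✓
The attacker (capability amateur), facing Guard North: Target A gives 8, Target B gives -5. Proposed Target A is best. ✓
The attacker (capability skilled), facing Guard North: Target A gives 6, Target B gives 1. Proposed Target A is best. ✓
The attacker (capability elite), facing Guard North: Target A gives 5, Target B gives 3. Proposed Target A is best. ✓

Yes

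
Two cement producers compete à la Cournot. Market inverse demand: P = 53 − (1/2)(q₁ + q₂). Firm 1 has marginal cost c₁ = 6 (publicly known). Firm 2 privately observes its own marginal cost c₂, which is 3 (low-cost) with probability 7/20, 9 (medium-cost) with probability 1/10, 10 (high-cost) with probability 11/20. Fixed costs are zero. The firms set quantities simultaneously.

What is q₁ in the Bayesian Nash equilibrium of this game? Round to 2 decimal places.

Firm 2 with cost c maximizes (53 − (1/2)(q₁+q₂) − c)·q₂, giving q₂(c) = (53 − c − (1/2)q₁).
E[c₂] = 7/20·3 + 1/10·9 + 11/20·10 = 7.45
Firm 1's FOC against E[q₂] yields q₁ = (53 − 2·6 + E[c₂])/(3/2) = (53 − 12 + 7.45)/(3/2) = 32.3.

32.30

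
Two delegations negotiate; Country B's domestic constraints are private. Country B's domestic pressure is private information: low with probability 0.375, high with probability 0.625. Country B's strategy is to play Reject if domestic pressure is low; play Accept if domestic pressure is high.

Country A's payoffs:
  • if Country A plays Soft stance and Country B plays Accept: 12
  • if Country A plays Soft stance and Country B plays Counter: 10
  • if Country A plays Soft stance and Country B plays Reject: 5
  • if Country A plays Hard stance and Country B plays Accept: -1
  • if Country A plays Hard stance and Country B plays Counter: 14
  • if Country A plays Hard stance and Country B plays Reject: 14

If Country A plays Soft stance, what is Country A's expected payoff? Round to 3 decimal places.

9.375

Take the expectation over Country B's domestic pressure, weighting each type's action by its prior probability.
E[Soft stance] = 0.375·5 + 0.625·12 = 1.875 + 7.5 = 9.375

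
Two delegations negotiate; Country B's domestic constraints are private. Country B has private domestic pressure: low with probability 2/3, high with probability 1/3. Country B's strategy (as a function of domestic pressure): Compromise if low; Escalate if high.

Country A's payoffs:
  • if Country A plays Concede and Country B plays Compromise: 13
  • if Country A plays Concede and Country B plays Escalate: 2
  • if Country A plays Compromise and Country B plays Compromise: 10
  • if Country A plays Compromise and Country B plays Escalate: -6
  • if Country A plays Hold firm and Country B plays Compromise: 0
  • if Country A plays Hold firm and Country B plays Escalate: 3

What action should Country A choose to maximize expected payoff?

Concede

E[Concede] = 2/3·(13) + 1/3·(2) = 28/3
E[Compromise] = 2/3·(10) + 1/3·(-6) = 14/3
E[Hold firm] = 2/3·(0) + 1/3·(3) = 1
Best response: Concede (28/3 is the largest).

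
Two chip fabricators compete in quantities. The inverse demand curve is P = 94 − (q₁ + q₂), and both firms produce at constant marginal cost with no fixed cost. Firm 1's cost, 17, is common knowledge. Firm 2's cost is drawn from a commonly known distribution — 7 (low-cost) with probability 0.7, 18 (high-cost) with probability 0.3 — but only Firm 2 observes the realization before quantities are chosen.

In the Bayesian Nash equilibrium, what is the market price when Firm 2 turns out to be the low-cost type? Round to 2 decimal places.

Type-c best response for Firm 2: q₂(c) = (94 − c)/2 − q₁/2.
Firm 1 maximizes expected profit; its first-order condition is 94 − 2q₁ − E[q₂] − 17 = 0.
Substituting E[q₂] and solving: E[c₂] = 10.3, so q₁ = (94 − 2·17 + 10.3)/3 = 23.4333.
q₂(low-cost) = 31.7833, so P = 94 − (23.4333 + 31.7833) = 38.7833.

38.78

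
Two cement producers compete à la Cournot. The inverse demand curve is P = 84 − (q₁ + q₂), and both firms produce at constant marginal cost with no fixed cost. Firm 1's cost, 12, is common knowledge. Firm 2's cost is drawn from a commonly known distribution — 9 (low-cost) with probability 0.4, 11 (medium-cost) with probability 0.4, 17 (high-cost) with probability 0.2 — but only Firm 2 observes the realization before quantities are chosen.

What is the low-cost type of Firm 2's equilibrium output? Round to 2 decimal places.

Each type of Firm 2 best-responds to q₁; Firm 1 best-responds to the expected q₂ over Firm 2's types.
Firm 2 with cost c maximizes (84 − (q₁+q₂) − c)·q₂, giving q₂(c) = (84 − c − q₁)/2.
E[c₂] = 0.4·9 + 0.4·11 + 0.2·17 = 11.4
Firm 1's FOC against E[q₂] yields q₁ = (84 − 2·12 + E[c₂])/3 = (84 − 24 + 11.4)/3 = 23.8.
q₂(low-cost) = (84 − 9 − 23.8)/2 = 25.6.

25.60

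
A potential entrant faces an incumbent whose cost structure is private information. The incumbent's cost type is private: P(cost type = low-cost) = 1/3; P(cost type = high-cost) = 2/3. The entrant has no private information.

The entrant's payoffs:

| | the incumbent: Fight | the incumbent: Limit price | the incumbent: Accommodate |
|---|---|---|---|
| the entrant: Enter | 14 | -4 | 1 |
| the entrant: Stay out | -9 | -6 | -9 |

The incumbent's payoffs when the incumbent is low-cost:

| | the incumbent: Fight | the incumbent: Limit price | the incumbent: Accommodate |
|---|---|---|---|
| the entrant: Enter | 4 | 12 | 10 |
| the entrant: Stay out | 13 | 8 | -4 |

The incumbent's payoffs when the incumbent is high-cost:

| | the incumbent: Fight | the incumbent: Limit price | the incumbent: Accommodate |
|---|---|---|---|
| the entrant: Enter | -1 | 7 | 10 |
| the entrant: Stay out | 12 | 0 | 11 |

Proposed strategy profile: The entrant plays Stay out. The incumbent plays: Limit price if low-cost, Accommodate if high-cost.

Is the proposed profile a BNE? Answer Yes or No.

No

A profile is a BNE iff every type of every player is best-responding given beliefs about the other side.
The entrant plays Stay out: E[Stay out] = 1/3·(-6) + 2/3·(-9) = -8; E[Enter] = -2/3. Not best-responding. ✗
The incumbent (cost type low-cost), facing Stay out: Fight gives 13, Limit price gives 8, Accommodate gives -4. Proposed Limit price is not best — profitable deviation exists. ✗
The incumbent (cost type high-cost), facing Stay out: Fight gives 12, Limit price gives 0, Accommodate gives 11. Proposed Accommodate is not best — profitable deviation exists. ✗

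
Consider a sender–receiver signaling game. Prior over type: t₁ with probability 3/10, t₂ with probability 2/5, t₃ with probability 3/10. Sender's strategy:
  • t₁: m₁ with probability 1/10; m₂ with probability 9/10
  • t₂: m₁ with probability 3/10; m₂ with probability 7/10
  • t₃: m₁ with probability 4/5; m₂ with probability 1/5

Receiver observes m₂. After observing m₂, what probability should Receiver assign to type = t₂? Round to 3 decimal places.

0.459

P(m₂) = (3/10)·(9/10) + (2/5)·(7/10) + (3/10)·(1/5) = 61/100
P(t₂ | m₂) = ((2/5)·(7/10)) / (61/100) = (7/25) / (61/100) = 28/61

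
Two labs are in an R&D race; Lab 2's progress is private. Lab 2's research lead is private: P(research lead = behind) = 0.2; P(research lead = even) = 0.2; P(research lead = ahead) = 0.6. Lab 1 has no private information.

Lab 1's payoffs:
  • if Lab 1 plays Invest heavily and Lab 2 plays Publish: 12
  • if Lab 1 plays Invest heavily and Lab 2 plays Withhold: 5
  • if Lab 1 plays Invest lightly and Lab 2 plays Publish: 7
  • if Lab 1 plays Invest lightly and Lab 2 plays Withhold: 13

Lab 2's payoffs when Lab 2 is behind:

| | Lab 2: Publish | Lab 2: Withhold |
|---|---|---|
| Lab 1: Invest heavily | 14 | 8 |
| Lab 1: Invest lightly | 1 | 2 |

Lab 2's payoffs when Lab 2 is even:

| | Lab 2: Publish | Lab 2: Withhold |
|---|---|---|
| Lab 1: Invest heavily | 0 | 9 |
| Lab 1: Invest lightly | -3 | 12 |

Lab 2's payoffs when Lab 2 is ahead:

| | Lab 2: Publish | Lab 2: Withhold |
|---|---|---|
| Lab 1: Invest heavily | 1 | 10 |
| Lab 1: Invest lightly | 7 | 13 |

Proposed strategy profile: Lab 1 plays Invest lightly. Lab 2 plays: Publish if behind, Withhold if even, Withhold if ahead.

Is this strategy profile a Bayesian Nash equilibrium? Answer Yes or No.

No

Lab 1 plays Invest lightly: E[Invest lightly] = 0.2·(7) + 0.2·(13) + 0.6·(13) = 11.8; E[Invest heavily] = 6.4. Best-responding. ✓
Lab 2 (research lead behind), facing Invest lightly: Publish gives 1, Withhold gives 2. Proposed Publish is not best — profitable deviation exists. ✗
Lab 2 (research lead even), facing Invest lightly: Publish gives -3, Withhold gives 12. Proposed Withhold is best. ✓
Lab 2 (research lead ahead), facing Invest lightly: Publish gives 7, Withhold gives 13. Proposed Withhold is best. ✓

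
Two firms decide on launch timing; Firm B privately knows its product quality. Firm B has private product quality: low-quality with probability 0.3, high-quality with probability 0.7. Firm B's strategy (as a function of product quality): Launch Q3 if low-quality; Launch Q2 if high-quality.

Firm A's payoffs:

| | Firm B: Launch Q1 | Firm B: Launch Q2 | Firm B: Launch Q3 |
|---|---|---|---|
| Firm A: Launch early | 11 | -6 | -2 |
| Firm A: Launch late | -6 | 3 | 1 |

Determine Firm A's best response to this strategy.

Compute Firm A's expected payoff for each action, taking the expectation over Firm B's type.
E[Launch early] = 0.3·(-2) + 0.7·(-6) = -4.8
E[Launch late] = 0.3·(1) + 0.7·(3) = 2.4
Best response: Launch late (2.4 is the largest).

Launch late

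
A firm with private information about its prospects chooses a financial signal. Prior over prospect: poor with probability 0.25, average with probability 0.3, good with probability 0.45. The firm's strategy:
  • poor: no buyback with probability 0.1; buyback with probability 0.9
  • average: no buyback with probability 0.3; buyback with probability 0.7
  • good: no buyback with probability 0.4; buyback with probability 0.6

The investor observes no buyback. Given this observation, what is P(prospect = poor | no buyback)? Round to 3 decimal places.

Apply Bayes' rule using the sender's strategy as the likelihood.
P(no buyback) = 0.25·0.1 + 0.3·0.3 + 0.45·0.4 = 0.295
P(poor | no buyback) = (0.25·0.1) / 0.295 = 0.025 / 0.295 = 0.0847458

0.085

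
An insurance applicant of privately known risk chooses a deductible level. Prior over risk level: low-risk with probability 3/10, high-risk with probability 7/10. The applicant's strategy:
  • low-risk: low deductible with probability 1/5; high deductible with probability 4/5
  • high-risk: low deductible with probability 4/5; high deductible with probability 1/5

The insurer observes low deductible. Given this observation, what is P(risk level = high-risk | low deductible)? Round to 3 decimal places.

Apply Bayes' rule using the sender's strategy as the likelihood.
P(low deductible) = (3/10)·(1/5) + (7/10)·(4/5) = 31/50
P(high-risk | low deductible) = ((7/10)·(4/5)) / (31/50) = (14/25) / (31/50) = 28/31

0.903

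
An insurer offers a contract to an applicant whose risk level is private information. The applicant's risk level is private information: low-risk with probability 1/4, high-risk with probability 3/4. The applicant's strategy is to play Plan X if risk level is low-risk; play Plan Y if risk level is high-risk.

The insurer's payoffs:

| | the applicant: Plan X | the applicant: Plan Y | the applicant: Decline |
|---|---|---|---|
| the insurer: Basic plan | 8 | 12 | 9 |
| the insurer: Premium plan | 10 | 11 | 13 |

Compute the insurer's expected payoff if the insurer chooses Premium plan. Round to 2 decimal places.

10.75

E[Premium plan] = 1/4·10 + 3/4·11 = 5/2 + 33/4 = 43/4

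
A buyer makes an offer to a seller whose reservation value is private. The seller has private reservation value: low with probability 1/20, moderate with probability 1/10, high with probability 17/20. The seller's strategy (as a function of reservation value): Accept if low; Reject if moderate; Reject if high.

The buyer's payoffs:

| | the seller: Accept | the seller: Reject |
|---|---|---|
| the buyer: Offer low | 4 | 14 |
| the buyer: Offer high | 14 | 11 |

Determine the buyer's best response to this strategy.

Compute the buyer's expected payoff for each action, taking the expectation over the seller's type.
E[Offer low] = 1/20·(4) + 1/10·(14) + 17/20·(14) = 27/2
E[Offer high] = 1/20·(14) + 1/10·(11) + 17/20·(11) = 223/20
Best response: Offer low (27/2 is the largest).

Offer low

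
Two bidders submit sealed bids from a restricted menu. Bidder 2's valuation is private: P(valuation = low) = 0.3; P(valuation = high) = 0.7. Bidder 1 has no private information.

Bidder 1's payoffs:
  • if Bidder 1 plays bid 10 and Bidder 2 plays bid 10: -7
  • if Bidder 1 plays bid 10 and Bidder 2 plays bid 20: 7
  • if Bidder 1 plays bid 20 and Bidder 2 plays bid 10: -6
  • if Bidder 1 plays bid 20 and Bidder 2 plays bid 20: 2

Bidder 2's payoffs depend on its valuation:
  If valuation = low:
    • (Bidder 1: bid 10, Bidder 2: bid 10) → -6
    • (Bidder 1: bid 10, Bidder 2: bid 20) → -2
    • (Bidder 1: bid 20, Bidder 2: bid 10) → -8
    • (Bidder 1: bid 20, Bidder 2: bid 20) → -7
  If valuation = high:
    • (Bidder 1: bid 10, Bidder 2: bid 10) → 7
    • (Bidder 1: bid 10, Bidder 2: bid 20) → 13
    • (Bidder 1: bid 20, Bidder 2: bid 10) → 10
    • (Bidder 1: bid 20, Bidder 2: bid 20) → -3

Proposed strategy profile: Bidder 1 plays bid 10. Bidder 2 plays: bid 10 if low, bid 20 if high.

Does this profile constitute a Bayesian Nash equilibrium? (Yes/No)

No

A profile is a BNE iff every type of every player is best-responding given beliefs about the other side.
Bidder 1 plays bid 10: E[bid 10] = 0.3·(-7) + 0.7·(7) = 2.8; E[bid 20] = -0.4. Best-responding. ✓
Bidder 2 (valuation low), facing bid 10: bid 10 gives -6, bid 20 gives -2. Proposed bid 10 is not best — profitable deviation exists. ✗
Bidder 2 (valuation high), facing bid 10: bid 10 gives 7, bid 20 gives 13. Proposed bid 20 is best. ✓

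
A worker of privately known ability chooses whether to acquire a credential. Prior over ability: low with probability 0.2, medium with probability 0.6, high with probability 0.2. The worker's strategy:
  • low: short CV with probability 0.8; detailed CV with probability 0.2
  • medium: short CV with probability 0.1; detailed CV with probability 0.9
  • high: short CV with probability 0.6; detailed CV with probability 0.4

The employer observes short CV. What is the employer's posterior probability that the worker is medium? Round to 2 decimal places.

P(short CV) = 0.2·0.8 + 0.6·0.1 + 0.2·0.6 = 0.34
P(medium | short CV) = (0.6·0.1) / 0.34 = 0.06 / 0.34 = 0.176471

0.18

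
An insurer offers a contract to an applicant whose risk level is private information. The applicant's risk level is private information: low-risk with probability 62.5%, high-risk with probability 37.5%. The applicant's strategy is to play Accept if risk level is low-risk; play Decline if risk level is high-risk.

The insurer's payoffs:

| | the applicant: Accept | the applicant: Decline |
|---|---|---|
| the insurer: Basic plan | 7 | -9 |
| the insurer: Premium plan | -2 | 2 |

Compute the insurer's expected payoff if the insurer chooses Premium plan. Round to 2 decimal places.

-0.50

E[Premium plan] = 0.625·(-2) + 0.375·2 = (-1.25) + 0.75 = -0.5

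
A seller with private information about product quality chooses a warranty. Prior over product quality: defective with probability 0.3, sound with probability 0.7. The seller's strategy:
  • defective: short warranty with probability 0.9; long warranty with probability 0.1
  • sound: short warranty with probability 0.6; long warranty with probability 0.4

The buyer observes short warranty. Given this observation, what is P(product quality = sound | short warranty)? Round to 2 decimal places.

P(short warranty) = 0.3·0.9 + 0.7·0.6 = 0.69
P(sound | short warranty) = (0.7·0.6) / 0.69 = 0.42 / 0.69 = 0.608696

0.61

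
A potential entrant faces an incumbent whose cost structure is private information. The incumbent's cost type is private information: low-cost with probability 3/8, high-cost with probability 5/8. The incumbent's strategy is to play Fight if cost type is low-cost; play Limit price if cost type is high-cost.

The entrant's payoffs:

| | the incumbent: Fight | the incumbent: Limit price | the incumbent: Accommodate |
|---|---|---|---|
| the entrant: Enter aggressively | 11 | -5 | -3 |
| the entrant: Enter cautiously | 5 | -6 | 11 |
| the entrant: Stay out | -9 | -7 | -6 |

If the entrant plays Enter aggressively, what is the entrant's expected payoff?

Take the expectation over the incumbent's cost type, weighting each type's action by its prior probability.
E[Enter aggressively] = 3/8·11 + 5/8·(-5) = 33/8 + (-25/8) = 1

1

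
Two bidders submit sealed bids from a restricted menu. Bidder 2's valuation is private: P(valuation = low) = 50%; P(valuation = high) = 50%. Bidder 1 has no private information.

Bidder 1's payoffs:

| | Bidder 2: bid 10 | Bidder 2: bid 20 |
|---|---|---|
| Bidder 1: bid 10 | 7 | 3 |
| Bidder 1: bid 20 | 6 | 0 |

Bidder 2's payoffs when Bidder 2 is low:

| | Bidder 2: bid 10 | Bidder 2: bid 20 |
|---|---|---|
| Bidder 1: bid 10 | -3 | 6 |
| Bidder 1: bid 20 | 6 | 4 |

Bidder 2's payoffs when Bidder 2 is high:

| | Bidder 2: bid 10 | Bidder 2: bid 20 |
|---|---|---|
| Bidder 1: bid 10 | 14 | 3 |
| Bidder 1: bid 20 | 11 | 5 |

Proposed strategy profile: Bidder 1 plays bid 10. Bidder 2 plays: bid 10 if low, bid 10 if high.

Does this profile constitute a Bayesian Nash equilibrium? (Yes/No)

Bidder 1 plays bid 10: E[bid 10] = 0.5·(7) + 0.5·(7) = 7; E[bid 20] = 6. Best-responding. ✓
Bidder 2 (valuation low), facing bid 10: bid 10 gives -3, bid 20 gives 6. Proposed bid 10 is not best — profitable deviation exists. ✗
Bidder 2 (valuation high), facing bid 10: bid 10 gives 14, bid 20 gives 3. Proposed bid 10 is best. ✓

No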